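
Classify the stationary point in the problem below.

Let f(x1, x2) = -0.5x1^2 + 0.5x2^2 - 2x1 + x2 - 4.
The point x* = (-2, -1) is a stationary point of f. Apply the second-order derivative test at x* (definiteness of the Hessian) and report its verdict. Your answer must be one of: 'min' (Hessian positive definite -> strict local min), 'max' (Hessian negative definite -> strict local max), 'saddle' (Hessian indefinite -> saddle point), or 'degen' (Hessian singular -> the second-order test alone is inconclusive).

Compute the Hessian H = grad^2 f:
  H = [[-1, 0], [0, 1]]
Verify stationarity: grad f(x*) = H x* + g = (0, 0).
Eigenvalues of H: -1, 1.
Eigenvalues have mixed signs, so H is indefinite -> x* is a saddle point.

saddle


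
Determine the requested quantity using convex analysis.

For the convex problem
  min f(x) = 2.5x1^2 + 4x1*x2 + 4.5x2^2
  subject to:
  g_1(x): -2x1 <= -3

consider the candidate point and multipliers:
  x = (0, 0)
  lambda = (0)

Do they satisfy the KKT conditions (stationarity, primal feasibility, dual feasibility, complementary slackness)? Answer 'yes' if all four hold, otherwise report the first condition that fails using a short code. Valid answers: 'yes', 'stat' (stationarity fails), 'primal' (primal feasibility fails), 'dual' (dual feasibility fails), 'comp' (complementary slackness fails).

Gradient of f: grad f(x) = Q x + c = (0, 0)
Constraint values g_i(x) = a_i^T x - b_i:
  g_1((0, 0)) = 3
Stationarity residual: grad f(x) + sum_i lambda_i a_i = (0, 0)
  -> stationarity OK
Primal feasibility (all g_i <= 0): FAILS
Dual feasibility (all lambda_i >= 0): OK
Complementary slackness (lambda_i * g_i(x) = 0 for all i): OK

Verdict: the first failing condition is primal_feasibility -> primal.

primal


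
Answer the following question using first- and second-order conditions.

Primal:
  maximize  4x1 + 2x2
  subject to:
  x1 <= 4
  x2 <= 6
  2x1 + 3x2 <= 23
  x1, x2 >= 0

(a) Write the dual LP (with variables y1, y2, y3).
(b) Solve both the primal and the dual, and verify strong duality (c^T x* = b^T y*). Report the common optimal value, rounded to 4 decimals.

The standard primal-dual pair for 'max c^T x s.t. A x <= b, x >= 0' is:
  Dual:  min b^T y  s.t.  A^T y >= c,  y >= 0.

So the dual LP is:
  minimize  4y1 + 6y2 + 23y3
  subject to:
    y1 + 2y3 >= 4
    y2 + 3y3 >= 2
    y1, y2, y3 >= 0

Solving the primal: x* = (4, 5).
  primal value c^T x* = 26.
Solving the dual: y* = (2.6667, 0, 0.6667).
  dual value b^T y* = 26.
Strong duality: c^T x* = b^T y*. Confirmed.

26


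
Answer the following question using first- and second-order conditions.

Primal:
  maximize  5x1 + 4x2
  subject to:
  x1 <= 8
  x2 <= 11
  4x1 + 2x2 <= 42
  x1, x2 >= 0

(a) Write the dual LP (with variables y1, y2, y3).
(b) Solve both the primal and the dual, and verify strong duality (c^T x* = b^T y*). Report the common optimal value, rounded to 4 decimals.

The standard primal-dual pair for 'max c^T x s.t. A x <= b, x >= 0' is:
  Dual:  min b^T y  s.t.  A^T y >= c,  y >= 0.

So the dual LP is:
  minimize  8y1 + 11y2 + 42y3
  subject to:
    y1 + 4y3 >= 5
    y2 + 2y3 >= 4
    y1, y2, y3 >= 0

Solving the primal: x* = (5, 11).
  primal value c^T x* = 69.
Solving the dual: y* = (0, 1.5, 1.25).
  dual value b^T y* = 69.
Strong duality: c^T x* = b^T y*. Confirmed.

69


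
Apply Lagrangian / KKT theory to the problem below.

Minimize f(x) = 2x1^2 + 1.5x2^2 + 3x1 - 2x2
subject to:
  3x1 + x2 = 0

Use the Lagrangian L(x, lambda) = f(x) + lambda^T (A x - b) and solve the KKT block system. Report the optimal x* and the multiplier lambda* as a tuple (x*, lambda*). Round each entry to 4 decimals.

Form the Lagrangian:
  L(x, lambda) = (1/2) x^T Q x + c^T x + lambda^T (A x - b)
Stationarity (grad_x L = 0): Q x + c + A^T lambda = 0.
Primal feasibility: A x = b.

This gives the KKT block system:
  [ Q   A^T ] [ x     ]   [-c ]
  [ A    0  ] [ lambda ] = [ b ]

Solving the linear system:
  x*      = (-0.2903, 0.871)
  lambda* = (-0.6129)
  f(x*)   = -1.3065

x* = (-0.2903, 0.871), lambda* = (-0.6129)


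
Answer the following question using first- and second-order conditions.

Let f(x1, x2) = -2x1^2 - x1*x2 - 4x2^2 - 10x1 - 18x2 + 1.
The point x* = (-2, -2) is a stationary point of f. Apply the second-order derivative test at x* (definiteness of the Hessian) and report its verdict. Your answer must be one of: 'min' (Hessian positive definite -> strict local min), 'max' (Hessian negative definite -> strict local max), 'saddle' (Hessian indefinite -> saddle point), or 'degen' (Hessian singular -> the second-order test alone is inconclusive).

Compute the Hessian H = grad^2 f:
  H = [[-4, -1], [-1, -8]]
Verify stationarity: grad f(x*) = H x* + g = (0, 0).
Eigenvalues of H: -8.2361, -3.7639.
Both eigenvalues < 0, so H is negative definite -> x* is a strict local max.

max


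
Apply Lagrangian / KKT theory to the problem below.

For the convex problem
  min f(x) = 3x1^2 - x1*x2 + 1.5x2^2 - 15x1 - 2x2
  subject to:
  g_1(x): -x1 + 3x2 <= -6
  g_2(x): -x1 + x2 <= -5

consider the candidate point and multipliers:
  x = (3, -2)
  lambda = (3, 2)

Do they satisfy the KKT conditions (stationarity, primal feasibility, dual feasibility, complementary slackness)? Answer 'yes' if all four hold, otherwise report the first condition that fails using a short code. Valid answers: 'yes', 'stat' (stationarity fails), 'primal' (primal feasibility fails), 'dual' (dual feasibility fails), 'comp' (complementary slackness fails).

Gradient of f: grad f(x) = Q x + c = (5, -11)
Constraint values g_i(x) = a_i^T x - b_i:
  g_1((3, -2)) = -3
  g_2((3, -2)) = 0
Stationarity residual: grad f(x) + sum_i lambda_i a_i = (0, 0)
  -> stationarity OK
Primal feasibility (all g_i <= 0): OK
Dual feasibility (all lambda_i >= 0): OK
Complementary slackness (lambda_i * g_i(x) = 0 for all i): FAILS

Verdict: the first failing condition is complementary_slackness -> comp.

comp


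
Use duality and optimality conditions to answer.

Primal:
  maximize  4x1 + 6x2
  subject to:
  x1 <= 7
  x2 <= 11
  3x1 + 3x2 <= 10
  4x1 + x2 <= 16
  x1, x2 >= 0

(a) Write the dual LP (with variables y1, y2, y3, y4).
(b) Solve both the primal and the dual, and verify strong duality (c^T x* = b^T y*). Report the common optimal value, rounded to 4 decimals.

The standard primal-dual pair for 'max c^T x s.t. A x <= b, x >= 0' is:
  Dual:  min b^T y  s.t.  A^T y >= c,  y >= 0.

So the dual LP is:
  minimize  7y1 + 11y2 + 10y3 + 16y4
  subject to:
    y1 + 3y3 + 4y4 >= 4
    y2 + 3y3 + y4 >= 6
    y1, y2, y3, y4 >= 0

Solving the primal: x* = (0, 3.3333).
  primal value c^T x* = 20.
Solving the dual: y* = (0, 0, 2, 0).
  dual value b^T y* = 20.
Strong duality: c^T x* = b^T y*. Confirmed.

20


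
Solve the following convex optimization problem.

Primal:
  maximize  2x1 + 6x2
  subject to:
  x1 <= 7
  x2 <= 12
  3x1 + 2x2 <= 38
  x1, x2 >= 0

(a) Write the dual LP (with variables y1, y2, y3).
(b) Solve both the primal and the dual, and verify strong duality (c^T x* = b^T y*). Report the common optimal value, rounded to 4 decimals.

The standard primal-dual pair for 'max c^T x s.t. A x <= b, x >= 0' is:
  Dual:  min b^T y  s.t.  A^T y >= c,  y >= 0.

So the dual LP is:
  minimize  7y1 + 12y2 + 38y3
  subject to:
    y1 + 3y3 >= 2
    y2 + 2y3 >= 6
    y1, y2, y3 >= 0

Solving the primal: x* = (4.6667, 12).
  primal value c^T x* = 81.3333.
Solving the dual: y* = (0, 4.6667, 0.6667).
  dual value b^T y* = 81.3333.
Strong duality: c^T x* = b^T y*. Confirmed.

81.3333


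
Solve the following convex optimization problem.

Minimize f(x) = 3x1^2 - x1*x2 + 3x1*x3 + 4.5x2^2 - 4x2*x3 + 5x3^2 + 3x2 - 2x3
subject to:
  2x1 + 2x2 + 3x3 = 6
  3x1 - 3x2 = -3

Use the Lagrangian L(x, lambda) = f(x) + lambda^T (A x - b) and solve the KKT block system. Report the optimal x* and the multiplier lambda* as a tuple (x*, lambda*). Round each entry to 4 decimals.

Form the Lagrangian:
  L(x, lambda) = (1/2) x^T Q x + c^T x + lambda^T (A x - b)
Stationarity (grad_x L = 0): Q x + c + A^T lambda = 0.
Primal feasibility: A x = b.

This gives the KKT block system:
  [ Q   A^T ] [ x     ]   [-c ]
  [ A    0  ] [ lambda ] = [ b ]

Solving the linear system:
  x*      = (0.0033, 1.0033, 1.3289)
  lambda* = (-2.4286, 0.6179)
  f(x*)   = 8.3887

x* = (0.0033, 1.0033, 1.3289), lambda* = (-2.4286, 0.6179)


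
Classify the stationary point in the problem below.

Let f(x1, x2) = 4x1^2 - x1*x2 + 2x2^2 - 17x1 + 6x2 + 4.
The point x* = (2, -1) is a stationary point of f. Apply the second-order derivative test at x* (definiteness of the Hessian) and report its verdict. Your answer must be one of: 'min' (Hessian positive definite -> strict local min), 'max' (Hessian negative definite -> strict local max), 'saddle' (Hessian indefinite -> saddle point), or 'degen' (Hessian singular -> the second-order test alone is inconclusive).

Compute the Hessian H = grad^2 f:
  H = [[8, -1], [-1, 4]]
Verify stationarity: grad f(x*) = H x* + g = (0, 0).
Eigenvalues of H: 3.7639, 8.2361.
Both eigenvalues > 0, so H is positive definite -> x* is a strict local min.

min


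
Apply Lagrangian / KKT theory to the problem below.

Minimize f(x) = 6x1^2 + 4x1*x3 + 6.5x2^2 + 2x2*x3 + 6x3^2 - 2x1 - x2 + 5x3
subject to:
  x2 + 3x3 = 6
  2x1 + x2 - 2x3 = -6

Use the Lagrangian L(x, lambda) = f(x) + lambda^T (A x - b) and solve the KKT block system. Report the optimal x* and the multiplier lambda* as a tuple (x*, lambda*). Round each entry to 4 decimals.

Form the Lagrangian:
  L(x, lambda) = (1/2) x^T Q x + c^T x + lambda^T (A x - b)
Stationarity (grad_x L = 0): Q x + c + A^T lambda = 0.
Primal feasibility: A x = b.

This gives the KKT block system:
  [ Q   A^T ] [ x     ]   [-c ]
  [ A    0  ] [ lambda ] = [ b ]

Solving the linear system:
  x*      = (-1.0118, 0.0142, 1.9953)
  lambda* = (-6.2547, 3.0802)
  f(x*)   = 33.9976

x* = (-1.0118, 0.0142, 1.9953), lambda* = (-6.2547, 3.0802)


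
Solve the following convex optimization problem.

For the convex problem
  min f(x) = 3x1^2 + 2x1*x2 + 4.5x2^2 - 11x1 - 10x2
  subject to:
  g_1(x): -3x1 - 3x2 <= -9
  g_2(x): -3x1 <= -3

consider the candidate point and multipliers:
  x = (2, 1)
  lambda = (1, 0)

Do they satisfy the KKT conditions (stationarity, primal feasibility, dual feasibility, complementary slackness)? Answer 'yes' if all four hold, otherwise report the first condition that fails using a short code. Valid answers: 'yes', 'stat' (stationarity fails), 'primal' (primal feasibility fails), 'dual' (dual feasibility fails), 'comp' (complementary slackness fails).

Gradient of f: grad f(x) = Q x + c = (3, 3)
Constraint values g_i(x) = a_i^T x - b_i:
  g_1((2, 1)) = 0
  g_2((2, 1)) = -3
Stationarity residual: grad f(x) + sum_i lambda_i a_i = (0, 0)
  -> stationarity OK
Primal feasibility (all g_i <= 0): OK
Dual feasibility (all lambda_i >= 0): OK
Complementary slackness (lambda_i * g_i(x) = 0 for all i): OK

Verdict: yes, KKT holds.

yes


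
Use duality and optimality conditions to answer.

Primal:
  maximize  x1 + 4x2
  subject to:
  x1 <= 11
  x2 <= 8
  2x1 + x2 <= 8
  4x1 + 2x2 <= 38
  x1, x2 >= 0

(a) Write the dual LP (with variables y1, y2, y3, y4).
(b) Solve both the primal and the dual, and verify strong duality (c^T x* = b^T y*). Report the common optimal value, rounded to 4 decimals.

The standard primal-dual pair for 'max c^T x s.t. A x <= b, x >= 0' is:
  Dual:  min b^T y  s.t.  A^T y >= c,  y >= 0.

So the dual LP is:
  minimize  11y1 + 8y2 + 8y3 + 38y4
  subject to:
    y1 + 2y3 + 4y4 >= 1
    y2 + y3 + 2y4 >= 4
    y1, y2, y3, y4 >= 0

Solving the primal: x* = (0, 8).
  primal value c^T x* = 32.
Solving the dual: y* = (0, 3.5, 0.5, 0).
  dual value b^T y* = 32.
Strong duality: c^T x* = b^T y*. Confirmed.

32


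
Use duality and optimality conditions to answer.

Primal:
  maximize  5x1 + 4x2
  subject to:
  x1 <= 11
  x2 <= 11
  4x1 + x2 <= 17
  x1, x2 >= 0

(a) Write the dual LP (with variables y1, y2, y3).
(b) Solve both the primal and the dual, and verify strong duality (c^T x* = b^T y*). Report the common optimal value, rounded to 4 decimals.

The standard primal-dual pair for 'max c^T x s.t. A x <= b, x >= 0' is:
  Dual:  min b^T y  s.t.  A^T y >= c,  y >= 0.

So the dual LP is:
  minimize  11y1 + 11y2 + 17y3
  subject to:
    y1 + 4y3 >= 5
    y2 + y3 >= 4
    y1, y2, y3 >= 0

Solving the primal: x* = (1.5, 11).
  primal value c^T x* = 51.5.
Solving the dual: y* = (0, 2.75, 1.25).
  dual value b^T y* = 51.5.
Strong duality: c^T x* = b^T y*. Confirmed.

51.5


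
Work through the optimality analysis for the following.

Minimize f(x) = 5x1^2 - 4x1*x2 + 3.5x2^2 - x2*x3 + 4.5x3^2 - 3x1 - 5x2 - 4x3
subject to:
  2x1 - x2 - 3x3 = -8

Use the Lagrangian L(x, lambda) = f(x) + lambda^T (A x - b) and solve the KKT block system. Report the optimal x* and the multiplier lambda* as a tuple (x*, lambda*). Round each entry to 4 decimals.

Form the Lagrangian:
  L(x, lambda) = (1/2) x^T Q x + c^T x + lambda^T (A x - b)
Stationarity (grad_x L = 0): Q x + c + A^T lambda = 0.
Primal feasibility: A x = b.

This gives the KKT block system:
  [ Q   A^T ] [ x     ]   [-c ]
  [ A    0  ] [ lambda ] = [ b ]

Solving the linear system:
  x*      = (0.078, 1.7139, 2.1474)
  lambda* = (4.5376)
  f(x*)   = 9.4538

x* = (0.078, 1.7139, 2.1474), lambda* = (4.5376)


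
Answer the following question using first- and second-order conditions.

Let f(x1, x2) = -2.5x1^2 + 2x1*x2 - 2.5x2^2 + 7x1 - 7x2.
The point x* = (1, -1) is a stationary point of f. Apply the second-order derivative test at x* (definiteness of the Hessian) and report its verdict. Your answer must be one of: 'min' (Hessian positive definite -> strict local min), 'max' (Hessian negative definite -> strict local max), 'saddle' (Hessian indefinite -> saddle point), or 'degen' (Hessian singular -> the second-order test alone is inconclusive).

Compute the Hessian H = grad^2 f:
  H = [[-5, 2], [2, -5]]
Verify stationarity: grad f(x*) = H x* + g = (0, 0).
Eigenvalues of H: -7, -3.
Both eigenvalues < 0, so H is negative definite -> x* is a strict local max.

max


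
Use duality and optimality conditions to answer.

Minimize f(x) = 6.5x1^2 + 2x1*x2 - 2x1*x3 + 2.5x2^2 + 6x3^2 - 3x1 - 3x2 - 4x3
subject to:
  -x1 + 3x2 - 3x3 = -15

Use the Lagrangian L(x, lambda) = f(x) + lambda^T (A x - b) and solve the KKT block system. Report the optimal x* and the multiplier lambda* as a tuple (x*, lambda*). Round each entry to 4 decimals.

Form the Lagrangian:
  L(x, lambda) = (1/2) x^T Q x + c^T x + lambda^T (A x - b)
Stationarity (grad_x L = 0): Q x + c + A^T lambda = 0.
Primal feasibility: A x = b.

This gives the KKT block system:
  [ Q   A^T ] [ x     ]   [-c ]
  [ A    0  ] [ lambda ] = [ b ]

Solving the linear system:
  x*      = (1.3036, -2.8109, 1.7545)
  lambda* = (4.8158)
  f(x*)   = 34.8704

x* = (1.3036, -2.8109, 1.7545), lambda* = (4.8158)


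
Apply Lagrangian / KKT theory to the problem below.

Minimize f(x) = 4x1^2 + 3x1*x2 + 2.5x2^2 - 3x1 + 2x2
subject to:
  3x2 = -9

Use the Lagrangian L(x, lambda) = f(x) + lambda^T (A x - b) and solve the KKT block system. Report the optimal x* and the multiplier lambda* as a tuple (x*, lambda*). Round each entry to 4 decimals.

Form the Lagrangian:
  L(x, lambda) = (1/2) x^T Q x + c^T x + lambda^T (A x - b)
Stationarity (grad_x L = 0): Q x + c + A^T lambda = 0.
Primal feasibility: A x = b.

This gives the KKT block system:
  [ Q   A^T ] [ x     ]   [-c ]
  [ A    0  ] [ lambda ] = [ b ]

Solving the linear system:
  x*      = (1.5, -3)
  lambda* = (2.8333)
  f(x*)   = 7.5

x* = (1.5, -3), lambda* = (2.8333)


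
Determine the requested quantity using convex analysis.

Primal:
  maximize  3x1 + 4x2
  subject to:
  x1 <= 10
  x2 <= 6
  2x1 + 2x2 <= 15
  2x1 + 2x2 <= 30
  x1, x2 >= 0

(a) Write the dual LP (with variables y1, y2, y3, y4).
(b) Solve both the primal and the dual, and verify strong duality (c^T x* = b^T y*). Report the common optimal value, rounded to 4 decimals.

The standard primal-dual pair for 'max c^T x s.t. A x <= b, x >= 0' is:
  Dual:  min b^T y  s.t.  A^T y >= c,  y >= 0.

So the dual LP is:
  minimize  10y1 + 6y2 + 15y3 + 30y4
  subject to:
    y1 + 2y3 + 2y4 >= 3
    y2 + 2y3 + 2y4 >= 4
    y1, y2, y3, y4 >= 0

Solving the primal: x* = (1.5, 6).
  primal value c^T x* = 28.5.
Solving the dual: y* = (0, 1, 1.5, 0).
  dual value b^T y* = 28.5.
Strong duality: c^T x* = b^T y*. Confirmed.

28.5


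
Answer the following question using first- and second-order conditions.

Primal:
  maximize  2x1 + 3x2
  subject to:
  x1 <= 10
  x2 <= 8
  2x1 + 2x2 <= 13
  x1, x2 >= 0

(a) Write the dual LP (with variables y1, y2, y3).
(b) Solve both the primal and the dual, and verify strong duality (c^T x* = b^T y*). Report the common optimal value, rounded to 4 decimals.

The standard primal-dual pair for 'max c^T x s.t. A x <= b, x >= 0' is:
  Dual:  min b^T y  s.t.  A^T y >= c,  y >= 0.

So the dual LP is:
  minimize  10y1 + 8y2 + 13y3
  subject to:
    y1 + 2y3 >= 2
    y2 + 2y3 >= 3
    y1, y2, y3 >= 0

Solving the primal: x* = (0, 6.5).
  primal value c^T x* = 19.5.
Solving the dual: y* = (0, 0, 1.5).
  dual value b^T y* = 19.5.
Strong duality: c^T x* = b^T y*. Confirmed.

19.5


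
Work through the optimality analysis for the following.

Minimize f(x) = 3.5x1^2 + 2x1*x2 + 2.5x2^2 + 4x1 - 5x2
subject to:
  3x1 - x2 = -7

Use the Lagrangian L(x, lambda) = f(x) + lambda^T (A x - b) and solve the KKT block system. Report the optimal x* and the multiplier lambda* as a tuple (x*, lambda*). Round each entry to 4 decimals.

Form the Lagrangian:
  L(x, lambda) = (1/2) x^T Q x + c^T x + lambda^T (A x - b)
Stationarity (grad_x L = 0): Q x + c + A^T lambda = 0.
Primal feasibility: A x = b.

This gives the KKT block system:
  [ Q   A^T ] [ x     ]   [-c ]
  [ A    0  ] [ lambda ] = [ b ]

Solving the linear system:
  x*      = (-1.6875, 1.9375)
  lambda* = (1.3125)
  f(x*)   = -3.625

x* = (-1.6875, 1.9375), lambda* = (1.3125)


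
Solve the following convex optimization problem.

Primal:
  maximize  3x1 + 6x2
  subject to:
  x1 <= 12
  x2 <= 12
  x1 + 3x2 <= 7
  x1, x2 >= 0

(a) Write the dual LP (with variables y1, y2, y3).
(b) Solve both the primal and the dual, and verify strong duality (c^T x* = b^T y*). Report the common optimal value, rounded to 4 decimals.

The standard primal-dual pair for 'max c^T x s.t. A x <= b, x >= 0' is:
  Dual:  min b^T y  s.t.  A^T y >= c,  y >= 0.

So the dual LP is:
  minimize  12y1 + 12y2 + 7y3
  subject to:
    y1 + y3 >= 3
    y2 + 3y3 >= 6
    y1, y2, y3 >= 0

Solving the primal: x* = (7, 0).
  primal value c^T x* = 21.
Solving the dual: y* = (0, 0, 3).
  dual value b^T y* = 21.
Strong duality: c^T x* = b^T y*. Confirmed.

21


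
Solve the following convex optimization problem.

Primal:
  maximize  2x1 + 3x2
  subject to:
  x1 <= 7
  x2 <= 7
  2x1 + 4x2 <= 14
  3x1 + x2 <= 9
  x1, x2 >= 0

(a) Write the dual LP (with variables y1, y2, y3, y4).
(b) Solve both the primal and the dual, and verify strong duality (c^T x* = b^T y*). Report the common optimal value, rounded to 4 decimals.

The standard primal-dual pair for 'max c^T x s.t. A x <= b, x >= 0' is:
  Dual:  min b^T y  s.t.  A^T y >= c,  y >= 0.

So the dual LP is:
  minimize  7y1 + 7y2 + 14y3 + 9y4
  subject to:
    y1 + 2y3 + 3y4 >= 2
    y2 + 4y3 + y4 >= 3
    y1, y2, y3, y4 >= 0

Solving the primal: x* = (2.2, 2.4).
  primal value c^T x* = 11.6.
Solving the dual: y* = (0, 0, 0.7, 0.2).
  dual value b^T y* = 11.6.
Strong duality: c^T x* = b^T y*. Confirmed.

11.6


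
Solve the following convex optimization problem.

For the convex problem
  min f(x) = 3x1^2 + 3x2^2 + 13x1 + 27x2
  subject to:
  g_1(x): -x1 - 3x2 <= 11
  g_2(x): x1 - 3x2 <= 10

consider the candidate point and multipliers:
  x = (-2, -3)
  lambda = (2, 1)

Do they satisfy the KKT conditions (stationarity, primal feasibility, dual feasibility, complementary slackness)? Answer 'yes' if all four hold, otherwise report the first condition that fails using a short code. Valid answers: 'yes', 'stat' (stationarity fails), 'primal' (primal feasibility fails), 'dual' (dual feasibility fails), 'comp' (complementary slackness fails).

Gradient of f: grad f(x) = Q x + c = (1, 9)
Constraint values g_i(x) = a_i^T x - b_i:
  g_1((-2, -3)) = 0
  g_2((-2, -3)) = -3
Stationarity residual: grad f(x) + sum_i lambda_i a_i = (0, 0)
  -> stationarity OK
Primal feasibility (all g_i <= 0): OK
Dual feasibility (all lambda_i >= 0): OK
Complementary slackness (lambda_i * g_i(x) = 0 for all i): FAILS

Verdict: the first failing condition is complementary_slackness -> comp.

comp


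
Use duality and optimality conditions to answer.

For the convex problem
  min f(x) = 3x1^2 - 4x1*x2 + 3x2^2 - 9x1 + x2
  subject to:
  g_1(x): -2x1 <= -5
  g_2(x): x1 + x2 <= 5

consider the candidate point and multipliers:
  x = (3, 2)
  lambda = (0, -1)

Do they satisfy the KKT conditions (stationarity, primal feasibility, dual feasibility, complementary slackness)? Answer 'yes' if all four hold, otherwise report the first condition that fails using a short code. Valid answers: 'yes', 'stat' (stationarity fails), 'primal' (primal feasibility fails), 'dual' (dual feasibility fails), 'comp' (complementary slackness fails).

Gradient of f: grad f(x) = Q x + c = (1, 1)
Constraint values g_i(x) = a_i^T x - b_i:
  g_1((3, 2)) = -1
  g_2((3, 2)) = 0
Stationarity residual: grad f(x) + sum_i lambda_i a_i = (0, 0)
  -> stationarity OK
Primal feasibility (all g_i <= 0): OK
Dual feasibility (all lambda_i >= 0): FAILS
Complementary slackness (lambda_i * g_i(x) = 0 for all i): OK

Verdict: the first failing condition is dual_feasibility -> dual.

dual


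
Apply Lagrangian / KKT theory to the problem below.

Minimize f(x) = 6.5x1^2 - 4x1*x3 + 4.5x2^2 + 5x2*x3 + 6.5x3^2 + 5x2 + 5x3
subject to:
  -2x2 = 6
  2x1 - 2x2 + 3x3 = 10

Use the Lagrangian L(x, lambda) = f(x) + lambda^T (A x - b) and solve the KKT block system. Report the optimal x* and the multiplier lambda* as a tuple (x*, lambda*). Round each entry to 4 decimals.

Form the Lagrangian:
  L(x, lambda) = (1/2) x^T Q x + c^T x + lambda^T (A x - b)
Stationarity (grad_x L = 0): Q x + c + A^T lambda = 0.
Primal feasibility: A x = b.

This gives the KKT block system:
  [ Q   A^T ] [ x     ]   [-c ]
  [ A    0  ] [ lambda ] = [ b ]

Solving the linear system:
  x*      = (0.424, -3, 1.0507)
  lambda* = (-7.7189, -0.6544)
  f(x*)   = 21.5553

x* = (0.424, -3, 1.0507), lambda* = (-7.7189, -0.6544)


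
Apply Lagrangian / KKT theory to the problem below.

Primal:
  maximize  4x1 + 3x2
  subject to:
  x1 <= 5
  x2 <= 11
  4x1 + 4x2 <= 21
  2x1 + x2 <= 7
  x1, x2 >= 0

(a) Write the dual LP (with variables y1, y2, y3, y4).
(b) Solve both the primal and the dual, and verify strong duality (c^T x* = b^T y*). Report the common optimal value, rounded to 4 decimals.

The standard primal-dual pair for 'max c^T x s.t. A x <= b, x >= 0' is:
  Dual:  min b^T y  s.t.  A^T y >= c,  y >= 0.

So the dual LP is:
  minimize  5y1 + 11y2 + 21y3 + 7y4
  subject to:
    y1 + 4y3 + 2y4 >= 4
    y2 + 4y3 + y4 >= 3
    y1, y2, y3, y4 >= 0

Solving the primal: x* = (1.75, 3.5).
  primal value c^T x* = 17.5.
Solving the dual: y* = (0, 0, 0.5, 1).
  dual value b^T y* = 17.5.
Strong duality: c^T x* = b^T y*. Confirmed.

17.5


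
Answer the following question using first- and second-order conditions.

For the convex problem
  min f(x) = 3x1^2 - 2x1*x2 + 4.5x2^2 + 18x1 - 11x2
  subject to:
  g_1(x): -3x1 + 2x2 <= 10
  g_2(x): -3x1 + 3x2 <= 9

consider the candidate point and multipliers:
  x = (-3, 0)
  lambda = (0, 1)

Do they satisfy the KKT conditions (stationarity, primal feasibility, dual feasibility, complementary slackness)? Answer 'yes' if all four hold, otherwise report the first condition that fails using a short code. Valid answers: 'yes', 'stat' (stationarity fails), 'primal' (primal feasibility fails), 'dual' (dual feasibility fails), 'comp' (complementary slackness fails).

Gradient of f: grad f(x) = Q x + c = (0, -5)
Constraint values g_i(x) = a_i^T x - b_i:
  g_1((-3, 0)) = -1
  g_2((-3, 0)) = 0
Stationarity residual: grad f(x) + sum_i lambda_i a_i = (-3, -2)
  -> stationarity FAILS
Primal feasibility (all g_i <= 0): OK
Dual feasibility (all lambda_i >= 0): OK
Complementary slackness (lambda_i * g_i(x) = 0 for all i): OK

Verdict: the first failing condition is stationarity -> stat.

stat


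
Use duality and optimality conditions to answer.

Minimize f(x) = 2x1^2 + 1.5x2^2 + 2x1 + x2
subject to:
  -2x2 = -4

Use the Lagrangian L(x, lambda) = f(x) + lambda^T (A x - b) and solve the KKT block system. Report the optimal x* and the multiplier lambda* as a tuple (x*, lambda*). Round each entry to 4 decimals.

Form the Lagrangian:
  L(x, lambda) = (1/2) x^T Q x + c^T x + lambda^T (A x - b)
Stationarity (grad_x L = 0): Q x + c + A^T lambda = 0.
Primal feasibility: A x = b.

This gives the KKT block system:
  [ Q   A^T ] [ x     ]   [-c ]
  [ A    0  ] [ lambda ] = [ b ]

Solving the linear system:
  x*      = (-0.5, 2)
  lambda* = (3.5)
  f(x*)   = 7.5

x* = (-0.5, 2), lambda* = (3.5)


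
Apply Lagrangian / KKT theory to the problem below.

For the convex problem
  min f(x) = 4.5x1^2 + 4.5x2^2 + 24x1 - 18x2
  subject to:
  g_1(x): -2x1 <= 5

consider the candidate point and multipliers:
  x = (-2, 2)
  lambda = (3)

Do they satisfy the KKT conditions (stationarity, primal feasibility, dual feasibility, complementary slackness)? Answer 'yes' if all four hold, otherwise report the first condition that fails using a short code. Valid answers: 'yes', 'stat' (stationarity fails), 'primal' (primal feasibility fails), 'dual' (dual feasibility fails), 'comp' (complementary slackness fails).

Gradient of f: grad f(x) = Q x + c = (6, 0)
Constraint values g_i(x) = a_i^T x - b_i:
  g_1((-2, 2)) = -1
Stationarity residual: grad f(x) + sum_i lambda_i a_i = (0, 0)
  -> stationarity OK
Primal feasibility (all g_i <= 0): OK
Dual feasibility (all lambda_i >= 0): OK
Complementary slackness (lambda_i * g_i(x) = 0 for all i): FAILS

Verdict: the first failing condition is complementary_slackness -> comp.

comp


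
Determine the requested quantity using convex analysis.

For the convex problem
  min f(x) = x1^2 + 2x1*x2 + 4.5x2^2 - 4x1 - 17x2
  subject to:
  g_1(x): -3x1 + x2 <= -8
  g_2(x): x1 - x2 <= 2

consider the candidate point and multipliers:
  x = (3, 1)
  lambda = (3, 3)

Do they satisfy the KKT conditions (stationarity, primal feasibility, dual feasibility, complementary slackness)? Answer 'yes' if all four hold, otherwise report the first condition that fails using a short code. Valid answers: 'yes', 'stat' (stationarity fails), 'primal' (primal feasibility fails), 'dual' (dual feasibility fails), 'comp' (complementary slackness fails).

Gradient of f: grad f(x) = Q x + c = (4, -2)
Constraint values g_i(x) = a_i^T x - b_i:
  g_1((3, 1)) = 0
  g_2((3, 1)) = 0
Stationarity residual: grad f(x) + sum_i lambda_i a_i = (-2, -2)
  -> stationarity FAILS
Primal feasibility (all g_i <= 0): OK
Dual feasibility (all lambda_i >= 0): OK
Complementary slackness (lambda_i * g_i(x) = 0 for all i): OK

Verdict: the first failing condition is stationarity -> stat.

stat


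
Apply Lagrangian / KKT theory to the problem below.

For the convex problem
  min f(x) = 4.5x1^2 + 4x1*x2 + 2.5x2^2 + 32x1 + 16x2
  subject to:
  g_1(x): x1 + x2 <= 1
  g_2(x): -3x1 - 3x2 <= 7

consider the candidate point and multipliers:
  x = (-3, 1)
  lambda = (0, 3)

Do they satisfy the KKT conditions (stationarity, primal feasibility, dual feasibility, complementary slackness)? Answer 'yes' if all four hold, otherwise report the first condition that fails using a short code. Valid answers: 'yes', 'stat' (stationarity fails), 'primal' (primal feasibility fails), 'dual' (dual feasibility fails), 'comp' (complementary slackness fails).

Gradient of f: grad f(x) = Q x + c = (9, 9)
Constraint values g_i(x) = a_i^T x - b_i:
  g_1((-3, 1)) = -3
  g_2((-3, 1)) = -1
Stationarity residual: grad f(x) + sum_i lambda_i a_i = (0, 0)
  -> stationarity OK
Primal feasibility (all g_i <= 0): OK
Dual feasibility (all lambda_i >= 0): OK
Complementary slackness (lambda_i * g_i(x) = 0 for all i): FAILS

Verdict: the first failing condition is complementary_slackness -> comp.

comp


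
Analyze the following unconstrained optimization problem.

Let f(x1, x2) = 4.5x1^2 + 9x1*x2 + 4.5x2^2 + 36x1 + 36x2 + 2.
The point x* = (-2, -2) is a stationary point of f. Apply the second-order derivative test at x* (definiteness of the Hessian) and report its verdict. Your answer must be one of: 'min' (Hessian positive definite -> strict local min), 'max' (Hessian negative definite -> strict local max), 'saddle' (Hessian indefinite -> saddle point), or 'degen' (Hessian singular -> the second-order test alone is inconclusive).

Compute the Hessian H = grad^2 f:
  H = [[9, 9], [9, 9]]
Verify stationarity: grad f(x*) = H x* + g = (0, 0).
Eigenvalues of H: 0, 18.
H has a zero eigenvalue (singular; positive semidefinite but not definite), so H is neither positive definite, negative definite, nor indefinite. The second-order test alone is inconclusive -> degen.
(Indeed, f is constant along the null direction of H through x*, so x* is not a strict local extremum.)

degen


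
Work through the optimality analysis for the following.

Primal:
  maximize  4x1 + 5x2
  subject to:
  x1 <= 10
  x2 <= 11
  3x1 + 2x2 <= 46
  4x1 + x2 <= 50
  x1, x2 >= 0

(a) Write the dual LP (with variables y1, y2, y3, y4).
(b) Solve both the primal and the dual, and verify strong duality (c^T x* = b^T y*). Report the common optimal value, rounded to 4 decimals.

The standard primal-dual pair for 'max c^T x s.t. A x <= b, x >= 0' is:
  Dual:  min b^T y  s.t.  A^T y >= c,  y >= 0.

So the dual LP is:
  minimize  10y1 + 11y2 + 46y3 + 50y4
  subject to:
    y1 + 3y3 + 4y4 >= 4
    y2 + 2y3 + y4 >= 5
    y1, y2, y3, y4 >= 0

Solving the primal: x* = (8, 11).
  primal value c^T x* = 87.
Solving the dual: y* = (0, 2.3333, 1.3333, 0).
  dual value b^T y* = 87.
Strong duality: c^T x* = b^T y*. Confirmed.

87


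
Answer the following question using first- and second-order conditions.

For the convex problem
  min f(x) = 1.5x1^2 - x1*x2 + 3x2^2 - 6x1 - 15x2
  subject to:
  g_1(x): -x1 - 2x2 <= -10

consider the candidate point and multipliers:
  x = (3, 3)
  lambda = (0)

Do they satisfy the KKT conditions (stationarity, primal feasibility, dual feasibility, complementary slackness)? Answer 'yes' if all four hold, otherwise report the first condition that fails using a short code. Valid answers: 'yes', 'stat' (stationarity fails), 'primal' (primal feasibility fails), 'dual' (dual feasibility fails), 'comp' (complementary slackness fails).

Gradient of f: grad f(x) = Q x + c = (0, 0)
Constraint values g_i(x) = a_i^T x - b_i:
  g_1((3, 3)) = 1
Stationarity residual: grad f(x) + sum_i lambda_i a_i = (0, 0)
  -> stationarity OK
Primal feasibility (all g_i <= 0): FAILS
Dual feasibility (all lambda_i >= 0): OK
Complementary slackness (lambda_i * g_i(x) = 0 for all i): OK

Verdict: the first failing condition is primal_feasibility -> primal.

primal


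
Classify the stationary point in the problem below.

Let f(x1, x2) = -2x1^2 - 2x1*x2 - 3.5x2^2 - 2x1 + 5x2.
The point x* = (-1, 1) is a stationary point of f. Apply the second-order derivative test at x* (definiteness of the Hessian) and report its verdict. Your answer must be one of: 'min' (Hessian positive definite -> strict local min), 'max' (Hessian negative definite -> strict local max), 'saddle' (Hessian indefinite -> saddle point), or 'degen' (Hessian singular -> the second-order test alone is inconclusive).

Compute the Hessian H = grad^2 f:
  H = [[-4, -2], [-2, -7]]
Verify stationarity: grad f(x*) = H x* + g = (0, 0).
Eigenvalues of H: -8, -3.
Both eigenvalues < 0, so H is negative definite -> x* is a strict local max.

max


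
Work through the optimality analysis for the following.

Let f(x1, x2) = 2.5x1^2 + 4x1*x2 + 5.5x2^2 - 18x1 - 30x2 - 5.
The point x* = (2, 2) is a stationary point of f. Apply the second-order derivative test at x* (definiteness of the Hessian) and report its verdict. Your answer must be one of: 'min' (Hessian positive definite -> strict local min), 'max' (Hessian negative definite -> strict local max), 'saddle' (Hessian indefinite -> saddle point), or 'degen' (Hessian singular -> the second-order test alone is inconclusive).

Compute the Hessian H = grad^2 f:
  H = [[5, 4], [4, 11]]
Verify stationarity: grad f(x*) = H x* + g = (0, 0).
Eigenvalues of H: 3, 13.
Both eigenvalues > 0, so H is positive definite -> x* is a strict local min.

min


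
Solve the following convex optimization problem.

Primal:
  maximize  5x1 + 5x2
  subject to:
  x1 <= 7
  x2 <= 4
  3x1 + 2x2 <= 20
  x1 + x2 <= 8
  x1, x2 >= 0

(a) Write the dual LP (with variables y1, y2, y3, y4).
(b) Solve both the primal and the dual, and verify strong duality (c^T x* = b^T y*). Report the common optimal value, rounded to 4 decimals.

The standard primal-dual pair for 'max c^T x s.t. A x <= b, x >= 0' is:
  Dual:  min b^T y  s.t.  A^T y >= c,  y >= 0.

So the dual LP is:
  minimize  7y1 + 4y2 + 20y3 + 8y4
  subject to:
    y1 + 3y3 + y4 >= 5
    y2 + 2y3 + y4 >= 5
    y1, y2, y3, y4 >= 0

Solving the primal: x* = (4, 4).
  primal value c^T x* = 40.
Solving the dual: y* = (0, 1.6667, 1.6667, 0).
  dual value b^T y* = 40.
Strong duality: c^T x* = b^T y*. Confirmed.

40


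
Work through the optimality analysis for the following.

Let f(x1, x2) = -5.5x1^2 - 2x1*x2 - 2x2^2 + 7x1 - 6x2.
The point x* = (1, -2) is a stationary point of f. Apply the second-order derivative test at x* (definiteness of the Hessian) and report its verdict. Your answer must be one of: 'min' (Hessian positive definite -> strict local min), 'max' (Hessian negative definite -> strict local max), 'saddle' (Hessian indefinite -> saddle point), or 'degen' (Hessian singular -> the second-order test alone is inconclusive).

Compute the Hessian H = grad^2 f:
  H = [[-11, -2], [-2, -4]]
Verify stationarity: grad f(x*) = H x* + g = (0, 0).
Eigenvalues of H: -11.5311, -3.4689.
Both eigenvalues < 0, so H is negative definite -> x* is a strict local max.

max


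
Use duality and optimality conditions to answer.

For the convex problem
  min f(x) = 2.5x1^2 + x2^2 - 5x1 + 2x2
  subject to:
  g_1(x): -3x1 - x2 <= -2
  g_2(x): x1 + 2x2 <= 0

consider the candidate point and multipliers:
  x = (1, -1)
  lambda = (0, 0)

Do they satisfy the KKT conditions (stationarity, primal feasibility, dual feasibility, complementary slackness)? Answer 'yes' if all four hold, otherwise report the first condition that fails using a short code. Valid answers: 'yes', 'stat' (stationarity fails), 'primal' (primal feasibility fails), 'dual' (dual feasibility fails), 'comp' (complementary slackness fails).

Gradient of f: grad f(x) = Q x + c = (0, 0)
Constraint values g_i(x) = a_i^T x - b_i:
  g_1((1, -1)) = 0
  g_2((1, -1)) = -1
Stationarity residual: grad f(x) + sum_i lambda_i a_i = (0, 0)
  -> stationarity OK
Primal feasibility (all g_i <= 0): OK
Dual feasibility (all lambda_i >= 0): OK
Complementary slackness (lambda_i * g_i(x) = 0 for all i): OK

Verdict: yes, KKT holds.

yes


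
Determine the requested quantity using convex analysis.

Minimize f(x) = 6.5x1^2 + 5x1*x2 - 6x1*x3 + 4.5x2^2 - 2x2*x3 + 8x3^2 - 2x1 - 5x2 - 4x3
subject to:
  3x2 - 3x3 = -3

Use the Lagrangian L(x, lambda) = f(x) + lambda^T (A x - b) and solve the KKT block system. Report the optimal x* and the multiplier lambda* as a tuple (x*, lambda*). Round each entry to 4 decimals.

Form the Lagrangian:
  L(x, lambda) = (1/2) x^T Q x + c^T x + lambda^T (A x - b)
Stationarity (grad_x L = 0): Q x + c + A^T lambda = 0.
Primal feasibility: A x = b.

This gives the KKT block system:
  [ Q   A^T ] [ x     ]   [-c ]
  [ A    0  ] [ lambda ] = [ b ]

Solving the linear system:
  x*      = (0.5993, -0.2096, 0.7904)
  lambda* = (1.8235)
  f(x*)   = 1.079

x* = (0.5993, -0.2096, 0.7904), lambda* = (1.8235)


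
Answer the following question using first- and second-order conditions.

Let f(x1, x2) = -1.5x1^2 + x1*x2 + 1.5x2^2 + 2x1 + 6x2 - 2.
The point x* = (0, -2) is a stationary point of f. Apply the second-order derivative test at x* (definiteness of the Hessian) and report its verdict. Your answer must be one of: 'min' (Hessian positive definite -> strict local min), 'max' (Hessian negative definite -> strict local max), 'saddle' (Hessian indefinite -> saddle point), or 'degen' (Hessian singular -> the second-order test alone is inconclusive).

Compute the Hessian H = grad^2 f:
  H = [[-3, 1], [1, 3]]
Verify stationarity: grad f(x*) = H x* + g = (0, 0).
Eigenvalues of H: -3.1623, 3.1623.
Eigenvalues have mixed signs, so H is indefinite -> x* is a saddle point.

saddle


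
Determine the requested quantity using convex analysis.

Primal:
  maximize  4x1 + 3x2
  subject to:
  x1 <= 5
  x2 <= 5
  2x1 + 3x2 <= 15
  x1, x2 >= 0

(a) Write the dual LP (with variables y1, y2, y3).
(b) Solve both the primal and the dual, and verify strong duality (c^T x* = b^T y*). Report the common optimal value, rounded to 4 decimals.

The standard primal-dual pair for 'max c^T x s.t. A x <= b, x >= 0' is:
  Dual:  min b^T y  s.t.  A^T y >= c,  y >= 0.

So the dual LP is:
  minimize  5y1 + 5y2 + 15y3
  subject to:
    y1 + 2y3 >= 4
    y2 + 3y3 >= 3
    y1, y2, y3 >= 0

Solving the primal: x* = (5, 1.6667).
  primal value c^T x* = 25.
Solving the dual: y* = (2, 0, 1).
  dual value b^T y* = 25.
Strong duality: c^T x* = b^T y*. Confirmed.

25


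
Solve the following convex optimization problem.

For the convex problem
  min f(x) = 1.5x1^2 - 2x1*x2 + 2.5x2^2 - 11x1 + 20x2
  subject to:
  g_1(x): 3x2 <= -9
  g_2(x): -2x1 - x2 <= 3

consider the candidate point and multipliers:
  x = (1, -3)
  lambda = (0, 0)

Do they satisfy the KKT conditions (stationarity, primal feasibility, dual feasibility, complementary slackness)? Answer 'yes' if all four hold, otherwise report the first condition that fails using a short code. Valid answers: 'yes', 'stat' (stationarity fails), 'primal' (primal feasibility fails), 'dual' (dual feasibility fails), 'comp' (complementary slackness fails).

Gradient of f: grad f(x) = Q x + c = (-2, 3)
Constraint values g_i(x) = a_i^T x - b_i:
  g_1((1, -3)) = 0
  g_2((1, -3)) = -2
Stationarity residual: grad f(x) + sum_i lambda_i a_i = (-2, 3)
  -> stationarity FAILS
Primal feasibility (all g_i <= 0): OK
Dual feasibility (all lambda_i >= 0): OK
Complementary slackness (lambda_i * g_i(x) = 0 for all i): OK

Verdict: the first failing condition is stationarity -> stat.

stat


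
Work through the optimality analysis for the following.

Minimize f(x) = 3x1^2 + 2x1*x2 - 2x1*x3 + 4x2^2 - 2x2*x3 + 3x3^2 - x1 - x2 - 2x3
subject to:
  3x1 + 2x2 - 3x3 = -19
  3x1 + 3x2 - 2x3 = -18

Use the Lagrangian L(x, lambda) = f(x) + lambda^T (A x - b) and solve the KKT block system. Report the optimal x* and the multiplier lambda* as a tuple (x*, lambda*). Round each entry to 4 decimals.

Form the Lagrangian:
  L(x, lambda) = (1/2) x^T Q x + c^T x + lambda^T (A x - b)
Stationarity (grad_x L = 0): Q x + c + A^T lambda = 0.
Primal feasibility: A x = b.

This gives the KKT block system:
  [ Q   A^T ] [ x     ]   [-c ]
  [ A    0  ] [ lambda ] = [ b ]

Solving the linear system:
  x*      = (-2.9896, -1.4063, 2.4062)
  lambda* = (3.5208, 5.3333)
  f(x*)   = 81.2396

x* = (-2.9896, -1.4063, 2.4062), lambda* = (3.5208, 5.3333)


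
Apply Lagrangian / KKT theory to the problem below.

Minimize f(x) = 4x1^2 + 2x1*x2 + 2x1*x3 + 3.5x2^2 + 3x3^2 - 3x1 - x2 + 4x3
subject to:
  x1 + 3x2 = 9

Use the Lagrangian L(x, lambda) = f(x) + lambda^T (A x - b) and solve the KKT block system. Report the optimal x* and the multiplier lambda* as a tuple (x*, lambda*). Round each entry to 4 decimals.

Form the Lagrangian:
  L(x, lambda) = (1/2) x^T Q x + c^T x + lambda^T (A x - b)
Stationarity (grad_x L = 0): Q x + c + A^T lambda = 0.
Primal feasibility: A x = b.

This gives the KKT block system:
  [ Q   A^T ] [ x     ]   [-c ]
  [ A    0  ] [ lambda ] = [ b ]

Solving the linear system:
  x*      = (0.7377, 2.7541, -0.9126)
  lambda* = (-6.5847)
  f(x*)   = 25.3224

x* = (0.7377, 2.7541, -0.9126), lambda* = (-6.5847)


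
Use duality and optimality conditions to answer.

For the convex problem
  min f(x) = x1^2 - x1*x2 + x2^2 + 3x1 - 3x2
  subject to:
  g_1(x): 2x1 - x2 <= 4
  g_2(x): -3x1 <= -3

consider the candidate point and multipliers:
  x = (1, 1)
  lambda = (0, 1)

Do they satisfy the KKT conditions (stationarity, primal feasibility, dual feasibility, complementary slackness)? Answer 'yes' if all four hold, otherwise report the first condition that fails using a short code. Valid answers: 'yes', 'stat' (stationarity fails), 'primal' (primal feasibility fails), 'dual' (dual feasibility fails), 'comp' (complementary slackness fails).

Gradient of f: grad f(x) = Q x + c = (4, -2)
Constraint values g_i(x) = a_i^T x - b_i:
  g_1((1, 1)) = -3
  g_2((1, 1)) = 0
Stationarity residual: grad f(x) + sum_i lambda_i a_i = (1, -2)
  -> stationarity FAILS
Primal feasibility (all g_i <= 0): OK
Dual feasibility (all lambda_i >= 0): OK
Complementary slackness (lambda_i * g_i(x) = 0 for all i): OK

Verdict: the first failing condition is stationarity -> stat.

stat
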